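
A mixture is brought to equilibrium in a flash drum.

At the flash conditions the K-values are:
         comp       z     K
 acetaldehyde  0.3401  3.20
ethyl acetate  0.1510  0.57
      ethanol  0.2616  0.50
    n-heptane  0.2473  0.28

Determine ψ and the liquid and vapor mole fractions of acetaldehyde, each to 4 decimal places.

ψ = 0.2949, x_acetaldehyde = 0.2063, y_acetaldehyde = 0.6601

Material balance + equilibrium reduce to Σ zᵢ(Kᵢ−1)/(1+ψ(Kᵢ−1)) = 0.
g(0) = ΣzᵢKᵢ − 1 = 0.3744 and g(1) = 1 − Σzᵢ/Kᵢ = -0.7776, so a root lies in (0, 1).
Newton–Raphson from ψ = 0.5:
  ψ = 0.5000: g = -0.17903, g' = -0.8478 → ψ = 0.2888
  ψ = 0.2888: g = 0.00568, g' = -0.9455 → ψ = 0.2948
  ψ = 0.2948: g = 0.00002, g' = -0.9388 → ψ = 0.2949
Converged at ψ = 0.2949.
Compositions from xᵢ = zᵢ/(1+ψ(Kᵢ−1)), yᵢ = Kᵢxᵢ:
  acetaldehyde: x = 0.2063, y = 0.6601
  ethyl acetate: x = 0.1729, y = 0.0986
  ethanol: x = 0.3068, y = 0.1534
  n-heptane: x = 0.3140, y = 0.0879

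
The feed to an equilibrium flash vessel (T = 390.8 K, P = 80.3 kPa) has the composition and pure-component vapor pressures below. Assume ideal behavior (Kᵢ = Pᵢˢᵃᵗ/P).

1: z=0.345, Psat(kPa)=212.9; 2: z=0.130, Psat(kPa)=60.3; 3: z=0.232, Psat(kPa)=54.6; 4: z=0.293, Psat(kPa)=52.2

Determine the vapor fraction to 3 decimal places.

Raoult's law: Kᵢ = Pᵢˢᵃᵗ/P = Pᵢˢᵃᵗ/80.3.
  K_1 = 212.9/80.3 = 2.65131, K_2 = 60.3/80.3 = 0.75093, K_3 = 54.6/80.3 = 0.67995, K_4 = 52.2/80.3 = 0.65006
Let ψ = V/F and solve Σ zᵢ(Kᵢ−1)/(1+ψ(Kᵢ−1)) = 0.
Check two-phase: ΣzᵢKᵢ = 1.361 > 1 and Σzᵢ/Kᵢ = 1.095 > 1, so g(0) = 0.361 > 0 and g(1) = -0.095 < 0.
Newton iteration, ψ⁰ = 0.39:
  ψ = 0.390: g = 0.1071, g' = -0.437 → ψ = 0.635
  ψ = 0.635: g = 0.0146, g' = -0.332 → ψ = 0.679
  ψ = 0.679: g = 0.0002, g' = -0.321 → ψ = 0.680
Converged at ψ = 0.680.

ψ = 0.680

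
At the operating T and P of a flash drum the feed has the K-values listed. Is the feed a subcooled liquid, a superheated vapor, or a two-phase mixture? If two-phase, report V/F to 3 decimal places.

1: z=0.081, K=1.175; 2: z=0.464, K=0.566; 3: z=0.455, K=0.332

ΣzᵢKᵢ = 0.509; Σzᵢ/Kᵢ = 2.259.
Since ΣzᵢKᵢ < 1 the mixture is below its bubble point — single liquid phase.

subcooled liquid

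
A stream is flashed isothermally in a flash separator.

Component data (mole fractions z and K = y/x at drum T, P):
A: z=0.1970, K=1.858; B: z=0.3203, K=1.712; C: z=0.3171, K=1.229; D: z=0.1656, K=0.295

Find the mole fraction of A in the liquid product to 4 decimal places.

Rachford–Rice: g(ψ) = Σ zᵢ(Kᵢ−1)/(1+ψ(Kᵢ−1)) = 0.
g(0) = ΣzᵢKᵢ − 1 = 0.3529 and g(1) = 1 − Σzᵢ/Kᵢ = -0.1125, so a root lies in (0, 1).
Iterate (Newton) starting at ψ = 0.54:
  ψ = 0.5400: g = 0.15634, g' = -0.3802 → ψ = 0.9512
  ψ = 0.9512: g = -0.06575, g' = -0.8714 → ψ = 0.8757
  ψ = 0.8757: g = -0.00768, g' = -0.6827 → ψ = 0.8645
  ψ = 0.8645: g = -0.00012, g' = -0.6613 → ψ = 0.8643
Converged at ψ = 0.8643.
Compositions from xᵢ = zᵢ/(1+ψ(Kᵢ−1)), yᵢ = Kᵢxᵢ:
  A: x = 0.1131, y = 0.2102
  B: x = 0.1983, y = 0.3395
  C: x = 0.2647, y = 0.3253
  D: x = 0.4239, y = 0.1250

x_A = 0.1131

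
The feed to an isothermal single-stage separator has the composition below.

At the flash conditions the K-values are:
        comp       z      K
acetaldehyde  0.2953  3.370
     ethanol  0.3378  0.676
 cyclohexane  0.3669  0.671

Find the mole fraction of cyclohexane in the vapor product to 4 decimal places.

Iterate (Newton) starting at V/F = 0.41:
  V/F = 0.4100: g = 0.08921, g' = -0.5269 → V/F = 0.5793
  V/F = 0.5793: g = 0.01106, g' = -0.4089 → V/F = 0.6064
  V/F = 0.6064: g = 0.00018, g' = -0.3962 → V/F = 0.6068
Converged at V/F = 0.6068.
Compositions from xᵢ = zᵢ/(1+V/F(Kᵢ−1)), yᵢ = Kᵢxᵢ:
  acetaldehyde: x = 0.1211, y = 0.4082
  ethanol: x = 0.4205, y = 0.2842
  cyclohexane: x = 0.4584, y = 0.3076

y_cyclohexane = 0.3076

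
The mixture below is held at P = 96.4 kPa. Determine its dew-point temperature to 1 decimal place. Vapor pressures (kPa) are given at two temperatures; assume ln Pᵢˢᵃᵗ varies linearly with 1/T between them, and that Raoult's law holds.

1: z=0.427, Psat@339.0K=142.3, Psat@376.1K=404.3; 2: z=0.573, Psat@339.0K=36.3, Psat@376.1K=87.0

T = 362.6 K

Dew-point temperature: Σzᵢ·P/Pᵢˢᵃᵗ(T) = 1. Interpolate ln Pᵢˢᵃᵗ = aᵢ + bᵢ/T.
  T = 339.0 K: ΣzᵢP/Pᵢˢᵃᵗ = 1.8110
  T = 376.1 K: ΣzᵢP/Pᵢˢᵃᵗ = 0.7367
  T = 357.6 K: ΣzᵢP/Pᵢˢᵃᵗ = 1.1265
  T = 366.9 K: ΣzᵢP/Pᵢˢᵃᵗ = 0.9050
  T = 362.2 K: ΣzᵢP/Pᵢˢᵃᵗ = 1.0095
  T = 364.5 K: ΣzᵢP/Pᵢˢᵃᵗ = 0.9566
Interpolating between 362.2 K and 364.5 K gives T ≈ 362.6 K.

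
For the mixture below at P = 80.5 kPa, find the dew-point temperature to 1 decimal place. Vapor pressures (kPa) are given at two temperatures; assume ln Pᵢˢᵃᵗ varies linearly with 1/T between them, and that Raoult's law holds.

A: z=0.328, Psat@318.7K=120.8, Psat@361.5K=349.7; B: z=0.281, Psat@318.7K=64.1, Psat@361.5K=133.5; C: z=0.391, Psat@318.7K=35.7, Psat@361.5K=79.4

Dew-point temperature: Σzᵢ·P/Pᵢˢᵃᵗ(T) = 1. Interpolate ln Pᵢˢᵃᵗ = aᵢ + bᵢ/T.
  T = 318.7 K: ΣzᵢP/Pᵢˢᵃᵗ = 1.4531
  T = 361.5 K: ΣzᵢP/Pᵢˢᵃᵗ = 0.6414
  T = 340.1 K: ΣzᵢP/Pᵢˢᵃᵗ = 0.9397
  T = 329.4 K: ΣzᵢP/Pᵢˢᵃᵗ = 1.1599
  T = 334.8 K: ΣzᵢP/Pᵢˢᵃᵗ = 1.0411
  T = 337.5 K: ΣzᵢP/Pᵢˢᵃᵗ = 0.9877
Interpolating between 334.8 K and 337.5 K gives T ≈ 336.9 K.

T = 336.9 K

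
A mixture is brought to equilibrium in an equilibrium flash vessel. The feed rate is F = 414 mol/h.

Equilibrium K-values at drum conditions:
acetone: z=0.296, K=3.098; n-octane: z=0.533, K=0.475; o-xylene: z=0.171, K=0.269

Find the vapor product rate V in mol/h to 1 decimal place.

V = 73.6 mol/h

Newton iteration, ψ⁰ = 0.5:
  ψ = 0.500: g = -0.2734, g' = -0.807 → ψ = 0.161
  ψ = 0.161: g = 0.0164, g' = -1.020 → ψ = 0.178
Converged at ψ = 0.178.
Then V = ψ·F = 0.1778·414 = 73.6 mol/h and L = F − V = 340.4 mol/h.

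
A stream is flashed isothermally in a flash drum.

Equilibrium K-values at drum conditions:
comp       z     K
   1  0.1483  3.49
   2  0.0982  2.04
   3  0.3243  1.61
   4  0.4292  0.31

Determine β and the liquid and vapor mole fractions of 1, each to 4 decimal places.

β = 0.4095, x_1 = 0.0734, y_1 = 0.2563

Let β = V/F and solve Σ zᵢ(Kᵢ−1)/(1+β(Kᵢ−1)) = 0.
Check two-phase: ΣzᵢKᵢ = 1.3731 > 1 and Σzᵢ/Kᵢ = 1.6766 > 1, so g(0) = 0.3731 > 0 and g(1) = -0.6766 < 0.
Newton–Raphson from β = 0.66:
  β = 0.6600: g = -0.20250, g' = -0.9192 → β = 0.4397
  β = 0.4397: g = -0.02280, g' = -0.7557 → β = 0.4095
Converged at β = 0.4095.
Compositions from xᵢ = zᵢ/(1+β(Kᵢ−1)), yᵢ = Kᵢxᵢ:
  1: x = 0.0734, y = 0.2563
  2: x = 0.0689, y = 0.1405
  3: x = 0.2595, y = 0.4178
  4: x = 0.5982, y = 0.1854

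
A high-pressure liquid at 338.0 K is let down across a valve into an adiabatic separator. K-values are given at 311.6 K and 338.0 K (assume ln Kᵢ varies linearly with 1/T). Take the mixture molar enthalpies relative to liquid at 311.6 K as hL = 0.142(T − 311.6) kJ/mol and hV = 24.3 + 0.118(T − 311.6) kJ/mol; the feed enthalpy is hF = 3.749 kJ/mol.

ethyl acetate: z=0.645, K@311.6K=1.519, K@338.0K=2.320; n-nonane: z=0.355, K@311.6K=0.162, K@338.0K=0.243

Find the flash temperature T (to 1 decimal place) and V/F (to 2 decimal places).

T = 313.3 K, V/F = 0.14

Adiabatic flash: solve Rachford–Rice at each trial T, then check hF = ψ·hV(T) + (1−ψ)·hL(T).
  T = 311.6 K: K = (1.519, 0.162), RR gives ψ = 0.086, H_out = 2.082 kJ/mol
  T = 338.0 K: K = (2.320, 0.243), RR gives ψ = 0.583, H_out = 17.549 kJ/mol
  T = 324.8 K: K = (1.893, 0.200), RR gives ψ = 0.409, H_out = 11.683 kJ/mol
  T = 318.2 K: K = (1.700, 0.180), RR gives ψ = 0.280, H_out = 7.690 kJ/mol
  T = 314.9 K: K = (1.608, 0.171), RR gives ψ = 0.194, H_out = 5.168 kJ/mol
  T = 313.2 K: K = (1.562, 0.166), RR gives ψ = 0.142, H_out = 3.664 kJ/mol
Linear interpolation between T = 313.2 (H_out = 3.664) and T = 314.9 (H_out = 5.168) on hF = 3.749 gives T ≈ 313.3 K, at which ψ = 0.14.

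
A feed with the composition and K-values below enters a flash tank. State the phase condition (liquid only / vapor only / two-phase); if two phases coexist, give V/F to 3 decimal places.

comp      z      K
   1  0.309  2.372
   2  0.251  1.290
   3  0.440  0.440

two-phase, V/F = 0.444

ΣzᵢKᵢ = 1.250; Σzᵢ/Kᵢ = 1.325.
Both exceed 1, so a two-phase solution exists.
Let ψ = V/F and solve Σ zᵢ(Kᵢ−1)/(1+ψ(Kᵢ−1)) = 0.
Iterate (Newton) starting at ψ = 0.5:
  ψ = 0.500: g = -0.0272, g' = -0.487 → ψ = 0.444
Converged at ψ = 0.444.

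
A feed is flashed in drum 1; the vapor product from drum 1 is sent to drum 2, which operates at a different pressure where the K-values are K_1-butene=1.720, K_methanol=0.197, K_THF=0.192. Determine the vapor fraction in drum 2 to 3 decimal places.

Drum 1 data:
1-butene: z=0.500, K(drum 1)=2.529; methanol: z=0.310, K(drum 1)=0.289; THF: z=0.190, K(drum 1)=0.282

V/F (drum 2) = 0.729

Drum 1:
Rachford–Rice: g(ψ₁) = Σ zᵢ(Kᵢ−1)/(1+ψ₁(Kᵢ−1)) = 0.
g(0) = ΣzᵢKᵢ − 1 = 0.408 and g(1) = 1 − Σzᵢ/Kᵢ = -0.944, so a root lies in (0, 1).
Newton iteration, ψ₁⁰ = 0.5:
  ψ₁ = 0.500: g = -0.1215, g' = -0.991 → ψ₁ = 0.377
  ψ₁ = 0.377: g = -0.0036, g' = -0.947 → ψ₁ = 0.374
Converged at ψ₁ = 0.374.
Drum-1 compositions:
  1-butene: x = 0.318, y = 0.805
  methanol: x = 0.422, y = 0.122
  THF: x = 0.260, y = 0.073
Drum-2 feed = drum-1 vapor: z₂ = (0.8048, 0.1220, 0.0732).
Drum 2:
Newton–Raphson from ψ₂ = 0.32:
  ψ₂ = 0.320: g = 0.2593, g' = -0.505 → ψ₂ = 0.833
  ψ₂ = 0.833: g = -0.1152, g' = -1.330 → ψ₂ = 0.747
  ψ₂ = 0.747: g = -0.0171, g' = -0.971 → ψ₂ = 0.729
Converged at ψ₂ = 0.729.
  1-butene: x = 0.528, y = 0.908
  methanol: x = 0.294, y = 0.058
  THF: x = 0.178, y = 0.034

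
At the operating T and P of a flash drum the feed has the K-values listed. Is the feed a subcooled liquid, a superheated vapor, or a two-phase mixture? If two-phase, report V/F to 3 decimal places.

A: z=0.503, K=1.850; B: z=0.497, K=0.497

two-phase, V/F = 0.415

ΣzᵢKᵢ = 1.178; Σzᵢ/Kᵢ = 1.272.
Both exceed 1, so a two-phase solution exists.
Let ψ = V/F and solve Σ zᵢ(Kᵢ−1)/(1+ψ(Kᵢ−1)) = 0.
Binary case is linear: z₁(K₁−1)(1+ψ(K₂−1)) + z₂(K₂−1)(1+ψ(K₁−1)) = 0
⇒ ψ = [z₁(K₁−1)+z₂(K₂−1)] / [−(K₁−1)(K₂−1)] = 0.1776/0.4276 = 0.415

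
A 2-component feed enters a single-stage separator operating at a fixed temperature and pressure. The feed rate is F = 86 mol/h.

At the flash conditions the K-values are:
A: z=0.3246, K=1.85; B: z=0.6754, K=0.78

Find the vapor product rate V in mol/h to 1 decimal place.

V = 58.6 mol/h

Material balance + equilibrium reduce to Σ zᵢ(Kᵢ−1)/(1+V/F(Kᵢ−1)) = 0.
Feasibility: ΣzᵢKᵢ = 1.1273, Σzᵢ/Kᵢ = 1.0414 — both > 1, two phases present.
Newton–Raphson from V/F = 0.5:
  V/F = 0.5000: g = 0.02667, g' = -0.1568 → V/F = 0.6701
  V/F = 0.6701: g = 0.00150, g' = -0.1402 → V/F = 0.6808
  V/F = 0.6808: g = 0.00000, g' = -0.1393 → V/F = 0.6809
Converged at V/F = 0.6809.
Then V = V/F·F = 0.6809·86 = 58.6 mol/h and L = F − V = 27.4 mol/h.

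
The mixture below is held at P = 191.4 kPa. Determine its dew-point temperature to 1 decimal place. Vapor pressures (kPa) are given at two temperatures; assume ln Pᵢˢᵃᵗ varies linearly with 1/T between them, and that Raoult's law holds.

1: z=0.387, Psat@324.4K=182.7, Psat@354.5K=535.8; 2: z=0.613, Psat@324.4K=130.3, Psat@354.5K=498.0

Dew-point temperature: Σzᵢ·P/Pᵢˢᵃᵗ(T) = 1. Interpolate ln Pᵢˢᵃᵗ = aᵢ + bᵢ/T.
  T = 324.4 K: ΣzᵢP/Pᵢˢᵃᵗ = 1.3059
  T = 354.5 K: ΣzᵢP/Pᵢˢᵃᵗ = 0.3738
  T = 339.4 K: ΣzᵢP/Pᵢˢᵃᵗ = 0.6797
  T = 331.9 K: ΣzᵢP/Pᵢˢᵃᵗ = 0.9347
  T = 328.1 K: ΣzᵢP/Pᵢˢᵃᵗ = 1.1050
  T = 330.0 K: ΣzᵢP/Pᵢˢᵃᵗ = 1.0158
Interpolating between 330.0 K and 331.9 K gives T ≈ 330.4 K.

T = 330.4 K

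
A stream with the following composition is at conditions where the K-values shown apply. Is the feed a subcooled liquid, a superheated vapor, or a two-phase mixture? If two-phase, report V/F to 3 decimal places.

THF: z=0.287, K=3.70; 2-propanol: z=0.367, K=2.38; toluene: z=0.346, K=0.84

ΣzᵢKᵢ = 2.226; Σzᵢ/Kᵢ = 0.644.
Since Σzᵢ/Kᵢ < 1 the mixture is above its dew point — single vapor phase.

superheated vapor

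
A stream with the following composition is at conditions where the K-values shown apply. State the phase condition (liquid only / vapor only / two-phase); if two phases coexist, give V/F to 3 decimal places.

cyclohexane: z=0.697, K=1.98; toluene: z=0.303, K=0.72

ΣzᵢKᵢ = 1.598; Σzᵢ/Kᵢ = 0.773.
Since Σzᵢ/Kᵢ < 1 the mixture is above its dew point — single vapor phase.

vapor only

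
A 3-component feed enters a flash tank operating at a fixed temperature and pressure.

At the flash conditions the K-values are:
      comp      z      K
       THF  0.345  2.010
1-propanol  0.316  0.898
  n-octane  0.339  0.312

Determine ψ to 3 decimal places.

ψ = 0.171

Material balance + equilibrium reduce to Σ zᵢ(Kᵢ−1)/(1+ψ(Kᵢ−1)) = 0.
Feasibility: ΣzᵢKᵢ = 1.083, Σzᵢ/Kᵢ = 1.610 — both > 1, two phases present.
Newton–Raphson from ψ = 0.5:
  ψ = 0.500: g = -0.1580, g' = -0.532 → ψ = 0.203
  ψ = 0.203: g = -0.0148, g' = -0.463 → ψ = 0.171
Converged at ψ = 0.171.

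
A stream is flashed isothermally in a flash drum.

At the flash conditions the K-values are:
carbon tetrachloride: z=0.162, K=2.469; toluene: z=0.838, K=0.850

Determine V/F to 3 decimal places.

Rachford–Rice: g(V/F) = Σ zᵢ(Kᵢ−1)/(1+V/F(Kᵢ−1)) = 0.
g(0) = ΣzᵢKᵢ − 1 = 0.112 and g(1) = 1 − Σzᵢ/Kᵢ = -0.051, so a root lies in (0, 1).
Newton iteration, V/F⁰ = 0.47:
  V/F = 0.470: g = 0.0055, g' = -0.144 → V/F = 0.508
  V/F = 0.508: g = 0.0001, g' = -0.137 → V/F = 0.510
Converged at V/F = 0.510.

V/F = 0.510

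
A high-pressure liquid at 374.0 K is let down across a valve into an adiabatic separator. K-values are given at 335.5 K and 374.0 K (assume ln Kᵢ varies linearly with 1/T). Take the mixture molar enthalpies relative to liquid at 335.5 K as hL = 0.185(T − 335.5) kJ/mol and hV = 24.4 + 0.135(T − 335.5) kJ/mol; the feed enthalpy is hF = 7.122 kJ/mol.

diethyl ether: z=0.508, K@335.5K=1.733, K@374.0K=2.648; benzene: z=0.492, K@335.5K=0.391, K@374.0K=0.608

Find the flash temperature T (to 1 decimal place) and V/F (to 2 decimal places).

T = 339.5 K, V/F = 0.26

Adiabatic flash: solve Rachford–Rice at each trial T, then check hF = ψ·hV(T) + (1−ψ)·hL(T).
  T = 335.5 K: K = (1.733, 0.391), RR gives ψ = 0.163, H_out = 3.976 kJ/mol
  T = 374.0 K: K = (2.648, 0.608), RR gives ψ = 0.997, H_out = 29.538 kJ/mol
  T = 354.8 K: K = (2.168, 0.494), RR gives ψ = 0.582, H_out = 17.215 kJ/mol
  T = 345.1 K: K = (1.943, 0.441), RR gives ψ = 0.386, H_out = 11.021 kJ/mol
  T = 340.3 K: K = (1.837, 0.415), RR gives ψ = 0.281, H_out = 7.674 kJ/mol
  T = 337.9 K: K = (1.784, 0.403), RR gives ψ = 0.224, H_out = 5.879 kJ/mol
  T = 339.1 K: K = (1.810, 0.409), RR gives ψ = 0.253, H_out = 6.789 kJ/mol
  T = 339.7 K: K = (1.824, 0.412), RR gives ψ = 0.267, H_out = 7.234 kJ/mol
Linear interpolation between T = 339.1 (H_out = 6.789) and T = 339.7 (H_out = 7.234) on hF = 7.122 gives T ≈ 339.5 K, at which ψ = 0.26.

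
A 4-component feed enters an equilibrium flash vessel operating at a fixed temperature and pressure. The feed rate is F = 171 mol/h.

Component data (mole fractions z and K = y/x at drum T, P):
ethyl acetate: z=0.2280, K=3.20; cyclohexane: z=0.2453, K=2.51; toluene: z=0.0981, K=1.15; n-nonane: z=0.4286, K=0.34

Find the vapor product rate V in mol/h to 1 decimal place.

V = 93.8 mol/h

Rachford–Rice: g(V/F) = Σ zᵢ(Kᵢ−1)/(1+V/F(Kᵢ−1)) = 0.
Feasibility: ΣzᵢKᵢ = 1.6038, Σzᵢ/Kᵢ = 1.5149 — both > 1, two phases present.
Newton iteration, V/F⁰ = 0.5:
  V/F = 0.5000: g = 0.04140, g' = -0.8496 → V/F = 0.5487
  V/F = 0.5487: g = -0.00007, g' = -0.8546 → V/F = 0.5486
Converged at V/F = 0.5486.
Then V = V/F·F = 0.5486·171 = 93.8 mol/h and L = F − V = 77.2 mol/h.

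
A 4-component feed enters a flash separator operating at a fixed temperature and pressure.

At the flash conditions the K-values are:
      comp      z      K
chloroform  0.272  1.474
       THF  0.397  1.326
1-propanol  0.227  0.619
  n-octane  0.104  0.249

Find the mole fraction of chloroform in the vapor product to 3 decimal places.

y_chloroform = 0.332

Material balance + equilibrium reduce to Σ zᵢ(Kᵢ−1)/(1+ψ(Kᵢ−1)) = 0.
Check two-phase: ΣzᵢKᵢ = 1.094 > 1 and Σzᵢ/Kᵢ = 1.268 > 1, so g(0) = 0.094 > 0 and g(1) = -0.268 < 0.
Newton–Raphson from ψ = 0.62:
  ψ = 0.620: g = -0.0521, g' = -0.328 → ψ = 0.461
  ψ = 0.461: g = -0.0061, g' = -0.259 → ψ = 0.438
  ψ = 0.438: g = -0.0001, g' = -0.252 → ψ = 0.437
Converged at ψ = 0.437.
Compositions from xᵢ = zᵢ/(1+ψ(Kᵢ−1)), yᵢ = Kᵢxᵢ:
  chloroform: x = 0.225, y = 0.332
  THF: x = 0.347, y = 0.461
  1-propanol: x = 0.272, y = 0.169
  n-octane: x = 0.155, y = 0.039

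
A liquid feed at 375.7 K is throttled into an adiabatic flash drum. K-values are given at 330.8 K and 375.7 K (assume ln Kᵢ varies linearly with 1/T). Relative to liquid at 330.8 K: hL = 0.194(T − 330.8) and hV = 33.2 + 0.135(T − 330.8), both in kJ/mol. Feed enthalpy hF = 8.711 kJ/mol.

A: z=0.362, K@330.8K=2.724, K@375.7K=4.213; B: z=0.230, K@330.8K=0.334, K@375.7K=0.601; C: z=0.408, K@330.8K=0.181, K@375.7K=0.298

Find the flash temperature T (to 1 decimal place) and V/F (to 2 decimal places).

T = 342.9 K, V/F = 0.20

Adiabatic flash: solve Rachford–Rice at each trial T, then check hF = ψ·hV(T) + (1−ψ)·hL(T).
  T = 330.8 K: K = (2.724, 0.334, 0.181), RR gives ψ = 0.103, H_out = 3.435 kJ/mol
  T = 375.7 K: K = (4.213, 0.601, 0.298), RR gives ψ = 0.401, H_out = 20.971 kJ/mol
  T = 353.2 K: K = (3.433, 0.456, 0.236), RR gives ψ = 0.264, H_out = 12.754 kJ/mol
  T = 342.0 K: K = (3.070, 0.392, 0.207), RR gives ψ = 0.189, H_out = 8.332 kJ/mol
  T = 347.6 K: K = (3.249, 0.424, 0.221), RR gives ψ = 0.228, H_out = 10.587 kJ/mol
  T = 344.8 K: K = (3.159, 0.408, 0.214), RR gives ψ = 0.209, H_out = 9.472 kJ/mol
  T = 343.4 K: K = (3.114, 0.400, 0.211), RR gives ψ = 0.199, H_out = 8.906 kJ/mol
Linear interpolation between T = 342.0 (H_out = 8.332) and T = 343.4 (H_out = 8.906) on hF = 8.711 gives T ≈ 342.9 K, at which ψ = 0.20.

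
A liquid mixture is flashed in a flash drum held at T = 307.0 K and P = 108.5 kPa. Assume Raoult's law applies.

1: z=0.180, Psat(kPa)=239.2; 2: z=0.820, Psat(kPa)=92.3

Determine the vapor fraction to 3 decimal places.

ψ = 0.525

Raoult's law: Kᵢ = Pᵢˢᵃᵗ/P = Pᵢˢᵃᵗ/108.5.
  K_1 = 239.2/108.5 = 2.20461, K_2 = 92.3/108.5 = 0.85069
Iterate (Newton) starting at ψ = 0.31:
  ψ = 0.310: g = 0.0295, g' = -0.159 → ψ = 0.496
  ψ = 0.496: g = 0.0035, g' = -0.124 → ψ = 0.524
  ψ = 0.524: g = 0.0001, g' = -0.120 → ψ = 0.525
Converged at ψ = 0.525.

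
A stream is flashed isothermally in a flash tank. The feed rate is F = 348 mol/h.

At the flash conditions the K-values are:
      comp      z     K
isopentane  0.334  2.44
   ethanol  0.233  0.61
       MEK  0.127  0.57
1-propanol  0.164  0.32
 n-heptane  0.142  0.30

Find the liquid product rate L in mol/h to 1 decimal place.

Rachford–Rice: g(V/F) = Σ zᵢ(Kᵢ−1)/(1+V/F(Kᵢ−1)) = 0.
Feasibility: ΣzᵢKᵢ = 1.125, Σzᵢ/Kᵢ = 1.727 — both > 1, two phases present.
Iterate (Newton) starting at V/F = 0.52:
  V/F = 0.520: g = -0.2381, g' = -0.675 → V/F = 0.167
  V/F = 0.167: g = -0.0067, g' = -0.704 → V/F = 0.158
Converged at V/F = 0.158.
Then V = V/F·F = 0.1576·348 = 54.8 mol/h and L = F − V = 293.2 mol/h.

L = 293.2 mol/h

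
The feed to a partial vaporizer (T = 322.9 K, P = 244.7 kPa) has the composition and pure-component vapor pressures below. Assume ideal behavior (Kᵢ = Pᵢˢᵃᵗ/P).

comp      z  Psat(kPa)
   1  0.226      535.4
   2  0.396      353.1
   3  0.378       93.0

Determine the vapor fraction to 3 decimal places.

Raoult's law: Kᵢ = Pᵢˢᵃᵗ/P = Pᵢˢᵃᵗ/244.7.
  K_1 = 535.4/244.7 = 2.18799, K_2 = 353.1/244.7 = 1.44299, K_3 = 93.0/244.7 = 0.38006
Newton–Raphson from ψ = 0.48:
  ψ = 0.480: g = -0.0180, g' = -0.477 → ψ = 0.442
Converged at ψ = 0.442.

ψ = 0.442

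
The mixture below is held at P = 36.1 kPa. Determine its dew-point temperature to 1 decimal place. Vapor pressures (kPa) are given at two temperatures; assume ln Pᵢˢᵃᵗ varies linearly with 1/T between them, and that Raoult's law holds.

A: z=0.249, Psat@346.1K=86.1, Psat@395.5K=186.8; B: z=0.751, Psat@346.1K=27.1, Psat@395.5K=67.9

Dew-point temperature: Σzᵢ·P/Pᵢˢᵃᵗ(T) = 1. Interpolate ln Pᵢˢᵃᵗ = aᵢ + bᵢ/T.
  T = 346.1 K: ΣzᵢP/Pᵢˢᵃᵗ = 1.1048
  T = 395.5 K: ΣzᵢP/Pᵢˢᵃᵗ = 0.4474
  T = 370.8 K: ΣzᵢP/Pᵢˢᵃᵗ = 0.6820
  T = 358.5 K: ΣzᵢP/Pᵢˢᵃᵗ = 0.8600
  T = 352.3 K: ΣzᵢP/Pᵢˢᵃᵗ = 0.9726
  T = 349.2 K: ΣzᵢP/Pᵢˢᵃᵗ = 1.0360
  T = 350.8 K: ΣzᵢP/Pᵢˢᵃᵗ = 1.0026
Interpolating between 350.8 K and 352.3 K gives T ≈ 350.9 K.

T = 350.9 K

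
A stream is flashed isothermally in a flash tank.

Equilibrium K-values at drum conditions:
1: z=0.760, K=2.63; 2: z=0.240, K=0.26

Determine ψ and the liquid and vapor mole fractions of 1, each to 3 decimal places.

ψ = 0.880, x_1 = 0.312, y_1 = 0.821

Rachford–Rice: g(ψ) = Σ zᵢ(Kᵢ−1)/(1+ψ(Kᵢ−1)) = 0.
Feasibility: ΣzᵢKᵢ = 2.061, Σzᵢ/Kᵢ = 1.212 — both > 1, two phases present.
Binary case is linear: z₁(K₁−1)(1+ψ(K₂−1)) + z₂(K₂−1)(1+ψ(K₁−1)) = 0
⇒ ψ = [z₁(K₁−1)+z₂(K₂−1)] / [−(K₁−1)(K₂−1)] = 1.0612/1.2062 = 0.880
Compositions from xᵢ = zᵢ/(1+ψ(Kᵢ−1)), yᵢ = Kᵢxᵢ:
  1: x = 0.312, y = 0.821
  2: x = 0.688, y = 0.179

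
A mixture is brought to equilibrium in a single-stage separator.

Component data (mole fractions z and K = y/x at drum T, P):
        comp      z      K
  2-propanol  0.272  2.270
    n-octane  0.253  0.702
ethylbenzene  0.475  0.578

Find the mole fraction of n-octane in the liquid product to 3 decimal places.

x_n-octane = 0.264

Material balance + equilibrium reduce to Σ zᵢ(Kᵢ−1)/(1+β(Kᵢ−1)) = 0.
g(0) = ΣzᵢKᵢ − 1 = 0.070 and g(1) = 1 − Σzᵢ/Kᵢ = -0.302, so a root lies in (0, 1).
Iterate (Newton) starting at β = 0.5:
  β = 0.500: g = -0.1314, g' = -0.331 → β = 0.103
  β = 0.103: g = 0.0181, g' = -0.459 → β = 0.142
  β = 0.142: g = 0.0005, g' = -0.435 → β = 0.144
Converged at β = 0.144.
Compositions from xᵢ = zᵢ/(1+β(Kᵢ−1)), yᵢ = Kᵢxᵢ:
  2-propanol: x = 0.230, y = 0.522
  n-octane: x = 0.264, y = 0.186
  ethylbenzene: x = 0.506, y = 0.292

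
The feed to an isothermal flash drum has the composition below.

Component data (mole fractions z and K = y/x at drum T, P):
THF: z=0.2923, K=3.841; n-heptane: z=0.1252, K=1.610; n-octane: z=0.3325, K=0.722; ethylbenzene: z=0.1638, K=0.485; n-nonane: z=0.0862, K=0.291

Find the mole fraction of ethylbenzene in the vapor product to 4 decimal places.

y_ethylbenzene = 0.1184

Newton iteration, V/F⁰ = 0.7:
  V/F = 0.7000: g = -0.03664, g' = -0.6036 → V/F = 0.6393
  V/F = 0.6393: g = -0.00015, g' = -0.6011 → V/F = 0.6391
Converged at V/F = 0.6391.
Compositions from xᵢ = zᵢ/(1+V/F(Kᵢ−1)), yᵢ = Kᵢxᵢ:
  THF: x = 0.1038, y = 0.3988
  n-heptane: x = 0.0901, y = 0.1450
  n-octane: x = 0.4043, y = 0.2919
  ethylbenzene: x = 0.2442, y = 0.1184
  n-nonane: x = 0.1576, y = 0.0459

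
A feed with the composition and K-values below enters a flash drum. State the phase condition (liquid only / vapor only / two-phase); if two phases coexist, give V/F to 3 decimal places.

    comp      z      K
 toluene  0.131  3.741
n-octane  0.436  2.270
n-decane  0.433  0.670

ΣzᵢKᵢ = 1.770; Σzᵢ/Kᵢ = 0.873.
Since Σzᵢ/Kᵢ < 1 the mixture is above its dew point — single vapor phase.

vapor only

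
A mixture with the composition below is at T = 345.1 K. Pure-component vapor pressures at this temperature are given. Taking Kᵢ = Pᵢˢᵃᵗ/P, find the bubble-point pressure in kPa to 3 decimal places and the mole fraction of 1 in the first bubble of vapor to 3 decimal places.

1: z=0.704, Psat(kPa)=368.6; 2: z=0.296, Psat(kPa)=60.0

Pbub = 277.254 kPa, y_1 = 0.936

At the bubble point ψ → 0, so ΣzᵢKᵢ = 1 with Kᵢ = Pᵢˢᵃᵗ/P ⇒ P = ΣzᵢPᵢˢᵃᵗ.
P = 0.704·368.6 + 0.296·60.0 = 277.254 kPa
yᵢ = zᵢPᵢˢᵃᵗ/P ⇒ y_1 = 0.704·368.6/277.254 = 0.936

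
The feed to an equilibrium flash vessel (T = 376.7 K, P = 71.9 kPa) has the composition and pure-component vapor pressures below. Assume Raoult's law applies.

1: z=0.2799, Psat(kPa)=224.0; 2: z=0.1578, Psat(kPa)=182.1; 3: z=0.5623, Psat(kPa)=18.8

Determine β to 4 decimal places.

β = 0.2952

Raoult's law: Kᵢ = Pᵢˢᵃᵗ/P = Pᵢˢᵃᵗ/71.9.
  K_1 = 224.0/71.9 = 3.115438, K_2 = 182.1/71.9 = 2.532684, K_3 = 18.8/71.9 = 0.261474
Newton iteration, β⁰ = 0.34:
  β = 0.3400: g = -0.05111, g' = -1.1308 → β = 0.2948
  β = 0.2948: g = 0.00042, g' = -1.1522 → β = 0.2952
Converged at β = 0.2952.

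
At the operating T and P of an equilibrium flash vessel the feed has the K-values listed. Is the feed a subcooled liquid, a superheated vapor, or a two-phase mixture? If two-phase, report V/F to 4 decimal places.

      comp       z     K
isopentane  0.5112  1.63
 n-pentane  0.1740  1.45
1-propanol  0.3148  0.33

ΣzᵢKᵢ = 1.1894; Σzᵢ/Kᵢ = 1.3876.
Both exceed 1, so a two-phase solution exists.
Iterate (Newton) starting at ψ = 0.5:
  ψ = 0.5000: g = -0.00834, g' = -0.4604 → ψ = 0.4819
  ψ = 0.4819: g = -0.00008, g' = -0.4514 → ψ = 0.4817
Converged at ψ = 0.4817.

two-phase, V/F = 0.4817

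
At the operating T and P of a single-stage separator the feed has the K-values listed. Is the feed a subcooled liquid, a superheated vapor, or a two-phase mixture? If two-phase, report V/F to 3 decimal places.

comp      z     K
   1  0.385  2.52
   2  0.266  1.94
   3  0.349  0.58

superheated vapor

ΣzᵢKᵢ = 1.689; Σzᵢ/Kᵢ = 0.892.
Since Σzᵢ/Kᵢ < 1 the mixture is above its dew point — single vapor phase.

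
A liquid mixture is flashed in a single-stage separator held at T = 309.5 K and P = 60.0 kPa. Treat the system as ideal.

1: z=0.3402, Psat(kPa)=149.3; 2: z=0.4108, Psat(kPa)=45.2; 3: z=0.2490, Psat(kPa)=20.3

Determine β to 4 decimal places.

β = 0.3641

Raoult's law: Kᵢ = Pᵢˢᵃᵗ/P = Pᵢˢᵃᵗ/60.0.
  K_1 = 149.3/60.0 = 2.488333, K_2 = 45.2/60.0 = 0.753333, K_3 = 20.3/60.0 = 0.338333
Newton–Raphson from β = 0.57:
  β = 0.5700: g = -0.10849, g' = -0.5354 → β = 0.3674
  β = 0.3674: g = -0.00175, g' = -0.5355 → β = 0.3641
Converged at β = 0.3641.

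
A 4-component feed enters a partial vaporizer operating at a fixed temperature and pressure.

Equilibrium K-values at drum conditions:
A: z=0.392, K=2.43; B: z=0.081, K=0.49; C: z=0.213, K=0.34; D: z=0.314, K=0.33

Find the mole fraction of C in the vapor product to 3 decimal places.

y_C = 0.082

Material balance + equilibrium reduce to Σ zᵢ(Kᵢ−1)/(1+ψ(Kᵢ−1)) = 0.
g(0) = ΣzᵢKᵢ − 1 = 0.168 and g(1) = 1 − Σzᵢ/Kᵢ = -0.905, so a root lies in (0, 1).
Newton iteration, ψ⁰ = 0.42:
  ψ = 0.420: g = -0.1896, g' = -0.798 → ψ = 0.182
Converged at ψ = 0.182.
Compositions from xᵢ = zᵢ/(1+ψ(Kᵢ−1)), yᵢ = Kᵢxᵢ:
  A: x = 0.311, y = 0.756
  B: x = 0.089, y = 0.044
  C: x = 0.242, y = 0.082
  D: x = 0.358, y = 0.118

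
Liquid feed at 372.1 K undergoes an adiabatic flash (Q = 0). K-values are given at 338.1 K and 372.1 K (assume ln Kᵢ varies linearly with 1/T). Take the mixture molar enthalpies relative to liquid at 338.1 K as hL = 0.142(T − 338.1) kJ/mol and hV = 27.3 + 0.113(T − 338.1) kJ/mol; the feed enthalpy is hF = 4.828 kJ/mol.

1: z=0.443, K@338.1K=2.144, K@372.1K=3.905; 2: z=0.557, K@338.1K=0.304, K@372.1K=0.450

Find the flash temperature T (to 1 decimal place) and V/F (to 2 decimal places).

T = 339.2 K, V/F = 0.17

Adiabatic flash: solve Rachford–Rice at each trial T, then check hF = ψ·hV(T) + (1−ψ)·hL(T).
  T = 338.1 K: K = (2.144, 0.304), RR gives ψ = 0.150, H_out = 4.084 kJ/mol
  T = 372.1 K: K = (3.905, 0.450), RR gives ψ = 0.614, H_out = 20.977 kJ/mol
  T = 355.1 K: K = (2.935, 0.373), RR gives ψ = 0.419, H_out = 13.650 kJ/mol
  T = 346.6 K: K = (2.518, 0.338), RR gives ψ = 0.302, H_out = 9.379 kJ/mol
  T = 342.4 K: K = (2.328, 0.321), RR gives ψ = 0.233, H_out = 6.940 kJ/mol
  T = 340.2 K: K = (2.233, 0.312), RR gives ψ = 0.192, H_out = 5.533 kJ/mol
Linear interpolation between T = 338.1 (H_out = 4.084) and T = 340.2 (H_out = 5.533) on hF = 4.828 gives T ≈ 339.2 K, at which ψ = 0.17.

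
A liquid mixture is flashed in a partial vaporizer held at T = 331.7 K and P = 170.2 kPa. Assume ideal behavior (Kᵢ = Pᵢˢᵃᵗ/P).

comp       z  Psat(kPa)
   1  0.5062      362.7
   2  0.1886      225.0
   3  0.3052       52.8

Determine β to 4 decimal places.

Raoult's law: Kᵢ = Pᵢˢᵃᵗ/P = Pᵢˢᵃᵗ/170.2.
  K_1 = 362.7/170.2 = 2.131022, K_2 = 225.0/170.2 = 1.321974, K_3 = 52.8/170.2 = 0.310223
Rachford–Rice: g(β) = Σ zᵢ(Kᵢ−1)/(1+β(Kᵢ−1)) = 0.
g(0) = ΣzᵢKᵢ − 1 = 0.4227 and g(1) = 1 − Σzᵢ/Kᵢ = -0.3640, so a root lies in (0, 1).
Newton iteration, β⁰ = 0.49:
  β = 0.4900: g = 0.10282, g' = -0.6140 → β = 0.6575
  β = 0.6575: g = -0.00674, g' = -0.7125 → β = 0.6480
  β = 0.6480: g = -0.00004, g' = -0.7038 → β = 0.6479
Converged at β = 0.6479.

β = 0.6479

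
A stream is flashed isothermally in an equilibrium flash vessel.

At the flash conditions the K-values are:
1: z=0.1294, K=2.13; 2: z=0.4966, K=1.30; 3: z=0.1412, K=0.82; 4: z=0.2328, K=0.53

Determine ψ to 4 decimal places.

Newton iteration, ψ⁰ = 0.5:
  ψ = 0.5000: g = 0.05202, g' = -0.1947 → ψ = 0.7673
  ψ = 0.7673: g = -0.00119, g' = -0.2089 → ψ = 0.7616
Converged at ψ = 0.7615.

ψ = 0.7615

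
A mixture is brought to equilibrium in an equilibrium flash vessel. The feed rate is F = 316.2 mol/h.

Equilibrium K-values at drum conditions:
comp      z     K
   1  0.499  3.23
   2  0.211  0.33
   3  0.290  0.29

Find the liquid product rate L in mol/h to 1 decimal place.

L = 159.7 mol/h

Let ψ = V/F and solve Σ zᵢ(Kᵢ−1)/(1+ψ(Kᵢ−1)) = 0.
Feasibility: ΣzᵢKᵢ = 1.765, Σzᵢ/Kᵢ = 1.794 — both > 1, two phases present.
Iterate (Newton) starting at ψ = 0.49:
  ψ = 0.490: g = 0.0055, g' = -1.120 → ψ = 0.495
Converged at ψ = 0.495.
Then V = ψ·F = 0.4949·316.2 = 156.5 mol/h and L = F − V = 159.7 mol/h.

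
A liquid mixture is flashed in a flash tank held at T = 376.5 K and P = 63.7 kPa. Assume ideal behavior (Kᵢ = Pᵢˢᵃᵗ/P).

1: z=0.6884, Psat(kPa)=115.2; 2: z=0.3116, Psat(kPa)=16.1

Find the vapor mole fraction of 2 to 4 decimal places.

y_2 = 0.1313

Raoult's law: Kᵢ = Pᵢˢᵃᵗ/P = Pᵢˢᵃᵗ/63.7.
  K_1 = 115.2/63.7 = 1.808477, K_2 = 16.1/63.7 = 0.252747
Rachford–Rice: g(V/F) = Σ zᵢ(Kᵢ−1)/(1+V/F(Kᵢ−1)) = 0.
Feasibility: ΣzᵢKᵢ = 1.3237, Σzᵢ/Kᵢ = 1.6135 — both > 1, two phases present.
Binary case is linear: z₁(K₁−1)(1+V/F(K₂−1)) + z₂(K₂−1)(1+V/F(K₁−1)) = 0
⇒ V/F = [z₁(K₁−1)+z₂(K₂−1)] / [−(K₁−1)(K₂−1)] = 0.32371/0.60414 = 0.5358
Compositions from xᵢ = zᵢ/(1+V/F(Kᵢ−1)), yᵢ = Kᵢxᵢ:
  1: x = 0.4803, y = 0.8687
  2: x = 0.5197, y = 0.1313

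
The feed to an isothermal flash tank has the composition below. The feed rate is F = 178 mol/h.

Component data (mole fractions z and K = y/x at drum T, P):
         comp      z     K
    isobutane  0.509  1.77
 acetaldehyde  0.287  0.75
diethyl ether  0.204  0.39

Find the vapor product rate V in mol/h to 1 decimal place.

Rachford–Rice: g(ψ) = Σ zᵢ(Kᵢ−1)/(1+ψ(Kᵢ−1)) = 0.
Feasibility: ΣzᵢKᵢ = 1.196, Σzᵢ/Kᵢ = 1.193 — both > 1, two phases present.
Newton–Raphson from ψ = 0.44:
  ψ = 0.440: g = 0.0420, g' = -0.333 → ψ = 0.566
  ψ = 0.566: g = -0.0008, g' = -0.348 → ψ = 0.564
Converged at ψ = 0.564.
Then V = ψ·F = 0.5641·178 = 100.4 mol/h and L = F − V = 77.6 mol/h.

V = 100.4 mol/h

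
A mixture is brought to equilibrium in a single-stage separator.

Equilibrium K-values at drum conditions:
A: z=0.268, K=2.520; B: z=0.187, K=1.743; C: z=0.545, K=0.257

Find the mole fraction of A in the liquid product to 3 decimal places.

x_A = 0.218

Newton iteration, ψ⁰ = 0.5:
  ψ = 0.500: g = -0.3115, g' = -1.016 → ψ = 0.194
  ψ = 0.194: g = -0.0367, g' = -0.859 → ψ = 0.151
Converged at ψ = 0.151.
Compositions from xᵢ = zᵢ/(1+ψ(Kᵢ−1)), yᵢ = Kᵢxᵢ:
  A: x = 0.218, y = 0.549
  B: x = 0.168, y = 0.293
  C: x = 0.614, y = 0.158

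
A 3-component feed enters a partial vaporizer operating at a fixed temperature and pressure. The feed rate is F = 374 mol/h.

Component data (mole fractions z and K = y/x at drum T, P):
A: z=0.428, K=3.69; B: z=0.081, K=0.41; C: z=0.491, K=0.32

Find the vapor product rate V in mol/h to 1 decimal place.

V = 160.2 mol/h

Rachford–Rice: g(V/F) = Σ zᵢ(Kᵢ−1)/(1+V/F(Kᵢ−1)) = 0.
g(0) = ΣzᵢKᵢ − 1 = 0.770 and g(1) = 1 − Σzᵢ/Kᵢ = -0.848, so a root lies in (0, 1).
Newton iteration, V/F⁰ = 0.3:
  V/F = 0.300: g = 0.1596, g' = -1.348 → V/F = 0.418
  V/F = 0.418: g = 0.0116, g' = -1.179 → V/F = 0.428
Converged at V/F = 0.428.
Then V = V/F·F = 0.4282·374 = 160.2 mol/h and L = F − V = 213.8 mol/h.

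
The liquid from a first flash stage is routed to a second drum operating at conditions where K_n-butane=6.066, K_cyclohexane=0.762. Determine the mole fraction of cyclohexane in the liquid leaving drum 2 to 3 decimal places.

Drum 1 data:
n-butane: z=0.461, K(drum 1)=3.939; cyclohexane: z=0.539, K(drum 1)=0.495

Drum 1:
Let ψ₁ = V/F and solve Σ zᵢ(Kᵢ−1)/(1+ψ₁(Kᵢ−1)) = 0.
Feasibility: ΣzᵢKᵢ = 2.083, Σzᵢ/Kᵢ = 1.206 — both > 1, two phases present.
Iterate (Newton) starting at ψ₁ = 0.5:
  ψ₁ = 0.500: g = 0.1845, g' = -0.899 → ψ₁ = 0.705
  ψ₁ = 0.705: g = 0.0182, g' = -0.753 → ψ₁ = 0.729
Converged at ψ₁ = 0.729.
Drum-1 compositions:
  n-butane: x = 0.147, y = 0.578
  cyclohexane: x = 0.853, y = 0.422
Drum-2 feed = drum-1 liquid: z₂ = (0.1466, 0.8534).
Drum 2:
Let ψ₂ = V/F and solve Σ zᵢ(Kᵢ−1)/(1+ψ₂(Kᵢ−1)) = 0.
Feasibility: ΣzᵢKᵢ = 1.540, Σzᵢ/Kᵢ = 1.144 — both > 1, two phases present.
Binary case is linear: z₁(K₁−1)(1+ψ₂(K₂−1)) + z₂(K₂−1)(1+ψ₂(K₁−1)) = 0
⇒ ψ₂ = [z₁(K₁−1)+z₂(K₂−1)] / [−(K₁−1)(K₂−1)] = 0.5397/1.2057 = 0.448
  n-butane: x = 0.045, y = 0.272
  cyclohexane: x = 0.955, y = 0.728

x_cyclohexane (drum 2) = 0.955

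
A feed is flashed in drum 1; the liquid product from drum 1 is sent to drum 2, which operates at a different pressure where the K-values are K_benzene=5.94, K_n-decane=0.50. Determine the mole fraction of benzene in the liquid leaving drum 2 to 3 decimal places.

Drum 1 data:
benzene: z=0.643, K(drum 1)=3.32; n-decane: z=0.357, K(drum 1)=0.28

x_benzene (drum 2) = 0.092

Drum 1:
Rachford–Rice: g(ψ₁) = Σ zᵢ(Kᵢ−1)/(1+ψ₁(Kᵢ−1)) = 0.
Check two-phase: ΣzᵢKᵢ = 2.235 > 1 and Σzᵢ/Kᵢ = 1.469 > 1, so g(0) = 1.235 > 0 and g(1) = -0.469 < 0.
Newton iteration, ψ₁⁰ = 0.64:
  ψ₁ = 0.640: g = 0.1236, g' = -1.197 → ψ₁ = 0.743
  ψ₁ = 0.743: g = -0.0054, g' = -1.323 → ψ₁ = 0.739
Converged at ψ₁ = 0.739.
Drum-1 compositions:
  benzene: x = 0.237, y = 0.786
  n-decane: x = 0.763, y = 0.214
Drum-2 feed = drum-1 liquid: z₂ = (0.2368, 0.7632).
Drum 2:
Newton iteration, ψ₂⁰ = 0.5:
  ψ₂ = 0.500: g = -0.1716, g' = -0.819 → ψ₂ = 0.291
  ψ₂ = 0.291: g = 0.0340, g' = -1.236 → ψ₂ = 0.318
  ψ₂ = 0.318: g = 0.0013, g' = -1.144 → ψ₂ = 0.319
Converged at ψ₂ = 0.319.
  benzene: x = 0.092, y = 0.546
  n-decane: x = 0.908, y = 0.454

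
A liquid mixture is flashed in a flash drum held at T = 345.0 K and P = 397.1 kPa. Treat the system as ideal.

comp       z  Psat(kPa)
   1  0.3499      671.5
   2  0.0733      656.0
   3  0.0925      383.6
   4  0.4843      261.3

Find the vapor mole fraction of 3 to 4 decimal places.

Raoult's law: Kᵢ = Pᵢˢᵃᵗ/P = Pᵢˢᵃᵗ/397.1.
  K_1 = 671.5/397.1 = 1.691010, K_2 = 656.0/397.1 = 1.651977, K_3 = 383.6/397.1 = 0.966004, K_4 = 261.3/397.1 = 0.658021
Material balance + equilibrium reduce to Σ zᵢ(Kᵢ−1)/(1+ψ(Kᵢ−1)) = 0.
g(0) = ΣzᵢKᵢ − 1 = 0.1208 and g(1) = 1 − Σzᵢ/Kᵢ = -0.0830, so a root lies in (0, 1).
Newton–Raphson from ψ = 0.5:
  ψ = 0.5000: g = 0.01276, g' = -0.1925 → ψ = 0.5663
  ψ = 0.5663: g = 0.00008, g' = -0.1902 → ψ = 0.5667
Converged at ψ = 0.5667.
Compositions from xᵢ = zᵢ/(1+ψ(Kᵢ−1)), yᵢ = Kᵢxᵢ:
  1: x = 0.2514, y = 0.4252
  2: x = 0.0535, y = 0.0884
  3: x = 0.0943, y = 0.0911
  4: x = 0.6007, y = 0.3953

y_3 = 0.0911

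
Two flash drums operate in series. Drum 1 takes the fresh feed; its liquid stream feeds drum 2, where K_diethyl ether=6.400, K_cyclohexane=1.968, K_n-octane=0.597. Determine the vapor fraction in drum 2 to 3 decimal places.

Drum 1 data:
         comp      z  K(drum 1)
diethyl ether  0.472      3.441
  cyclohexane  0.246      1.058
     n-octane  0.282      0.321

V/F (drum 2) = 0.660

Drum 1:
Rachford–Rice: g(ψ₁) = Σ zᵢ(Kᵢ−1)/(1+ψ₁(Kᵢ−1)) = 0.
g(0) = ΣzᵢKᵢ − 1 = 0.975 and g(1) = 1 − Σzᵢ/Kᵢ = -0.248, so a root lies in (0, 1).
Newton–Raphson from ψ₁ = 0.53:
  ψ₁ = 0.530: g = 0.2170, g' = -0.853 → ψ₁ = 0.785
  ψ₁ = 0.785: g = -0.0009, g' = -0.927 → ψ₁ = 0.784
Converged at ψ₁ = 0.784.
Drum-1 compositions:
  diethyl ether: x = 0.162, y = 0.558
  cyclohexane: x = 0.235, y = 0.249
  n-octane: x = 0.603, y = 0.193
Drum-2 feed = drum-1 liquid: z₂ = (0.1620, 0.2353, 0.6026).
Drum 2:
Material balance + equilibrium reduce to Σ zᵢ(Kᵢ−1)/(1+ψ₂(Kᵢ−1)) = 0.
Feasibility: ΣzᵢKᵢ = 1.860, Σzᵢ/Kᵢ = 1.154 — both > 1, two phases present.
Newton–Raphson from ψ₂ = 0.5:
  ψ₂ = 0.500: g = 0.0858, g' = -0.599 → ψ₂ = 0.643
  ψ₂ = 0.643: g = 0.0081, g' = -0.498 → ψ₂ = 0.660
Converged at ψ₂ = 0.660.
  diethyl ether: x = 0.036, y = 0.227
  cyclohexane: x = 0.144, y = 0.283
  n-octane: x = 0.821, y = 0.490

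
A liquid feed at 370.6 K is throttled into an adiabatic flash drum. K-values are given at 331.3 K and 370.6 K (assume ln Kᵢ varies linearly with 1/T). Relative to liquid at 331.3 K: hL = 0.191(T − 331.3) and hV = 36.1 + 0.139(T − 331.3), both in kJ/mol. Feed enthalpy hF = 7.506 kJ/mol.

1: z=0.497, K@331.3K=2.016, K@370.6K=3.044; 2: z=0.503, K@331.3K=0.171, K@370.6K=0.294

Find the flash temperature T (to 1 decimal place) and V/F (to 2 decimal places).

Adiabatic flash: solve Rachford–Rice at each trial T, then check hF = ψ·hV(T) + (1−ψ)·hL(T).
  T = 331.3 K: K = (2.016, 0.171), RR gives ψ = 0.104, H_out = 3.770 kJ/mol
  T = 370.6 K: K = (3.044, 0.294), RR gives ψ = 0.458, H_out = 23.100 kJ/mol
  T = 351.0 K: K = (2.507, 0.228), RR gives ψ = 0.310, H_out = 14.633 kJ/mol
  T = 341.1 K: K = (2.254, 0.198), RR gives ψ = 0.219, H_out = 9.654 kJ/mol
  T = 336.2 K: K = (2.133, 0.184), RR gives ψ = 0.165, H_out = 6.867 kJ/mol
  T = 338.6 K: K = (2.192, 0.191), RR gives ψ = 0.192, H_out = 8.265 kJ/mol
Linear interpolation between T = 336.2 (H_out = 6.867) and T = 338.6 (H_out = 8.265) on hF = 7.506 gives T ≈ 337.3 K, at which ψ = 0.18.

T = 337.3 K, V/F = 0.18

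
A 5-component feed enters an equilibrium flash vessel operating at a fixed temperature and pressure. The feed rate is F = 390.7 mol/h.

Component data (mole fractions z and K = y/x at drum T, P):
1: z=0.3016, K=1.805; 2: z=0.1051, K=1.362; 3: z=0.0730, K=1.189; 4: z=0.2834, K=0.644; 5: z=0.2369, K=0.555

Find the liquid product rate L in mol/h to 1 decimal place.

L = 260.3 mol/h

Material balance + equilibrium reduce to Σ zᵢ(Kᵢ−1)/(1+V/F(Kᵢ−1)) = 0.
Check two-phase: ΣzᵢKᵢ = 1.0883 > 1 and Σzᵢ/Kᵢ = 1.1726 > 1, so g(0) = 0.0883 > 0 and g(1) = -0.1726 < 0.
Newton–Raphson from V/F = 0.5:
  V/F = 0.5000: g = -0.04039, g' = -0.2422 → V/F = 0.3332
  V/F = 0.3332: g = 0.00013, g' = -0.2457 → V/F = 0.3337
Converged at V/F = 0.3337.
Then V = V/F·F = 0.3337·390.7 = 130.4 mol/h and L = F − V = 260.3 mol/h.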